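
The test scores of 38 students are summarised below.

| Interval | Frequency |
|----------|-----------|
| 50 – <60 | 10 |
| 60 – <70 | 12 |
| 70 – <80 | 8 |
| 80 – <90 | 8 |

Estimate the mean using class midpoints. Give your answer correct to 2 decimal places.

Midpoints: 55, 65, 75, 85
Σfm = 10×55 + 12×65 + 8×75 + 8×85 = 2610
n = Σf = 38
Mean = 2610 / 38 = 68.6842

68.68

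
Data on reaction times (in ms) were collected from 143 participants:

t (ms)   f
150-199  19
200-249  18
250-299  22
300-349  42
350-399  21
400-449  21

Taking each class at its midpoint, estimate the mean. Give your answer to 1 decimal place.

306.3

Midpoints: 174.5, 224.5, 274.5, 324.5, 374.5, 424.5
Σfm = 19×174.5 + 18×224.5 + 22×274.5 + 42×324.5 + 21×374.5 + 21×424.5 = 43803.5
n = Σf = 143
Mean = 43803.5 / 143 = 306.3182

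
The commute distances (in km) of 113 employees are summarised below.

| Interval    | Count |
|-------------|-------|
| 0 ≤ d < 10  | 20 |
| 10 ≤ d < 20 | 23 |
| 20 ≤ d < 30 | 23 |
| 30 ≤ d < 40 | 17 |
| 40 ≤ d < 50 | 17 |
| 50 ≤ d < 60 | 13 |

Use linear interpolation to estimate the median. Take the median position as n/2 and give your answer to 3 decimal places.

25.870

Cumulative frequencies: 20, 43, 66, 83, 100, 113
n = 113; position = n/2 = 56.5.
This falls in the class 20 ≤ d < 30: L = 20, F = 43, f = 23, h = 10.
Median ≈ 20 + ((56.5 − 43) / 23) × 10 = 25.8696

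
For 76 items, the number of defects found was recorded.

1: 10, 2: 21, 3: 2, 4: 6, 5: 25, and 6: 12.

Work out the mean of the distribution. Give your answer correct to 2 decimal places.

Values: 1, 2, 3, 4, 5, 6
Σfx = 10×1 + 21×2 + 2×3 + 6×4 + 25×5 + 12×6 = 279
n = Σf = 76
Mean = 279 / 76 = 3.6711

3.67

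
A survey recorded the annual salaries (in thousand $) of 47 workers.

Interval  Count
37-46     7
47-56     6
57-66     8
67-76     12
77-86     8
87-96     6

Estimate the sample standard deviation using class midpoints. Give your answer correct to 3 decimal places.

15.990

Midpoints: 41.5, 51.5, 61.5, 71.5, 81.5, 91.5
n = 47, Σfm = 3150.5, mean = 67.0319
Σfm² = 222945.75
Σf(m − x̄)² = Σfm² − (Σfm)²/n = 222945.75 − 3150.5²/47 = 11761.7021
Sample variance = 11761.7021 / 46 = 255.6892
Standard deviation = √255.6892 = 15.9903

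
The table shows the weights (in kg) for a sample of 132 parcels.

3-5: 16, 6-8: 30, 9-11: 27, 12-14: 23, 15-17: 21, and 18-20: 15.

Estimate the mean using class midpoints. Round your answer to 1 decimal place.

11.1

Midpoints: 4, 7, 10, 13, 16, 19
Σfm = 16×4 + 30×7 + 27×10 + 23×13 + 21×16 + 15×19 = 1464
n = Σf = 132
Mean = 1464 / 132 = 11.0909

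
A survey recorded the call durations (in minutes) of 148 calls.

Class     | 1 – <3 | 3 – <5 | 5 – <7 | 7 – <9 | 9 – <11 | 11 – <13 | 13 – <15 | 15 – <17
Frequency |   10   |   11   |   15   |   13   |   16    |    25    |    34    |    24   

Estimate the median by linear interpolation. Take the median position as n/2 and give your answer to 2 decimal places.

11.72

Cumulative frequencies: 10, 21, 36, 49, 65, 90, 124, 148
n = 148; position = n/2 = 74.
This falls in the class 11 – <13: L = 11, F = 65, f = 25, h = 2.
Median ≈ 11 + ((74 − 65) / 25) × 2 = 11.7200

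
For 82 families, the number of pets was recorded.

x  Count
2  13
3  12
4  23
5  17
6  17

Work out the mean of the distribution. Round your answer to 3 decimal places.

Values: 2, 3, 4, 5, 6
Σfx = 13×2 + 12×3 + 23×4 + 17×5 + 17×6 = 341
n = Σf = 82
Mean = 341 / 82 = 4.1585

4.159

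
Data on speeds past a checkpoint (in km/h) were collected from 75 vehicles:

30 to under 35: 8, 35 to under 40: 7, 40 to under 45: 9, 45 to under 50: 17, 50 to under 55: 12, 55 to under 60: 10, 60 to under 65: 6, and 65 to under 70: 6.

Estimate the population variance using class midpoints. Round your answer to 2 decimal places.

100.43

Midpoints: 32.5, 37.5, 42.5, 47.5, 52.5, 57.5, 62.5, 67.5
n = 75, Σfm = 3697.5, mean = 49.3000
Σfm² = 189818.75
Σf(m − x̄)² = Σfm² − (Σfm)²/n = 189818.75 − 3697.5²/75 = 7532.0000
Population variance = 7532.0000 / 75 = 100.4267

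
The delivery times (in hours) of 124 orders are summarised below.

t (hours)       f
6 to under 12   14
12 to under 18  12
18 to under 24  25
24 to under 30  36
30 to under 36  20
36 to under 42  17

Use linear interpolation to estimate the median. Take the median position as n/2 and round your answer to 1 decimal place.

Cumulative frequencies: 14, 26, 51, 87, 107, 124
n = 124; position = n/2 = 62.
This falls in the class 24 to under 30: L = 24, F = 51, f = 36, h = 6.
Median ≈ 24 + ((62 − 51) / 36) × 6 = 25.8333

25.8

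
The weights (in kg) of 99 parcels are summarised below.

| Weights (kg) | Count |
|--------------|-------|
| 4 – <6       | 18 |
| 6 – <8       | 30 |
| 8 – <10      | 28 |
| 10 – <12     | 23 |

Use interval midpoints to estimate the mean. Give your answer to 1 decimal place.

Midpoints: 5, 7, 9, 11
Σfm = 18×5 + 30×7 + 28×9 + 23×11 = 805
n = Σf = 99
Mean = 805 / 99 = 8.1313

8.1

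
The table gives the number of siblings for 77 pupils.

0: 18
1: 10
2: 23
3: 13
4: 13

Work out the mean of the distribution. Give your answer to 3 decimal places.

Values: 0, 1, 2, 3, 4
Σfx = 18×0 + 10×1 + 23×2 + 13×3 + 13×4 = 147
n = Σf = 77
Mean = 147 / 77 = 1.9091

1.909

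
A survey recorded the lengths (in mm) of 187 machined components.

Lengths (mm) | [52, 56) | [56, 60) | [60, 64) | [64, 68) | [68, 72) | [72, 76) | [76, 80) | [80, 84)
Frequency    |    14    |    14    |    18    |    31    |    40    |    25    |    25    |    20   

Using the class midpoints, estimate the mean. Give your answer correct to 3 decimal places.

69.358

Midpoints: 54, 58, 62, 66, 70, 74, 78, 82
Σfm = 14×54 + 14×58 + 18×62 + 31×66 + 40×70 + 25×74 + 25×78 + 20×82 = 12970
n = Σf = 187
Mean = 12970 / 187 = 69.3583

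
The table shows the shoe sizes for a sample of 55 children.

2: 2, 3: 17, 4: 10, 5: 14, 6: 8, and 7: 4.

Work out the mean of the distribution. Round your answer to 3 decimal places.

Values: 2, 3, 4, 5, 6, 7
Σfx = 2×2 + 17×3 + 10×4 + 14×5 + 8×6 + 4×7 = 241
n = Σf = 55
Mean = 241 / 55 = 4.3818

4.382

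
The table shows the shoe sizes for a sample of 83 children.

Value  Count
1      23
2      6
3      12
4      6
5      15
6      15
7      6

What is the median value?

4

Cumulative frequencies: 23, 29, 41, 47, 62, 77, 83
n = 83, so the median is the value in position (n+1)/2 = 42.
Position 42 falls at value 4.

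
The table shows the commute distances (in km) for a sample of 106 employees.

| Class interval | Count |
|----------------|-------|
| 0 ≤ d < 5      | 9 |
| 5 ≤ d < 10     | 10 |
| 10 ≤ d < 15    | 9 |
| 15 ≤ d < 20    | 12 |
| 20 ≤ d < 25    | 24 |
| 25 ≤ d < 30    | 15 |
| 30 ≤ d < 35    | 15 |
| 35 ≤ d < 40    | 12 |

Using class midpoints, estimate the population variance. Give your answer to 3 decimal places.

Midpoints: 2.5, 7.5, 12.5, 17.5, 22.5, 27.5, 32.5, 37.5
n = 106, Σfm = 2310, mean = 21.7925
Σfm² = 61912.5
Σf(m − x̄)² = Σfm² − (Σfm)²/n = 61912.5 − 2310²/106 = 11571.9340
Population variance = 11571.9340 / 106 = 109.1692

109.169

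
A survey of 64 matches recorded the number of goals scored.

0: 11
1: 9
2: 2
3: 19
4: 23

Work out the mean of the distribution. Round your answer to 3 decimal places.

Values: 0, 1, 2, 3, 4
Σfx = 11×0 + 9×1 + 2×2 + 19×3 + 23×4 = 162
n = Σf = 64
Mean = 162 / 64 = 2.5312

2.531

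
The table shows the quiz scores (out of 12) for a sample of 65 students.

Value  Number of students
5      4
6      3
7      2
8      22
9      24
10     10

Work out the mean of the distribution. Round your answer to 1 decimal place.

8.4

Values: 5, 6, 7, 8, 9, 10
Σfx = 4×5 + 3×6 + 2×7 + 22×8 + 24×9 + 10×10 = 544
n = Σf = 65
Mean = 544 / 65 = 8.3692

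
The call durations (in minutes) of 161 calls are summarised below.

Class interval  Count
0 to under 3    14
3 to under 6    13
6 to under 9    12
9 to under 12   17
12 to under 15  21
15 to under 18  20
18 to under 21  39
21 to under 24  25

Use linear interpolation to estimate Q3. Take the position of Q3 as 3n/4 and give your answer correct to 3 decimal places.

19.827

Cumulative frequencies: 14, 27, 39, 56, 77, 97, 136, 161
n = 161; position = 3n/4 = 120.75.
This falls in the class 18 to under 21: L = 18, F = 97, f = 39, h = 3.
Upper quartile ≈ 18 + ((120.75 − 97) / 39) × 3 = 19.8269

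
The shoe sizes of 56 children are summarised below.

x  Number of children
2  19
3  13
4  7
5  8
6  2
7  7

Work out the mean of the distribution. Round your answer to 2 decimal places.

Values: 2, 3, 4, 5, 6, 7
Σfx = 19×2 + 13×3 + 7×4 + 8×5 + 2×6 + 7×7 = 206
n = Σf = 56
Mean = 206 / 56 = 3.6786

3.68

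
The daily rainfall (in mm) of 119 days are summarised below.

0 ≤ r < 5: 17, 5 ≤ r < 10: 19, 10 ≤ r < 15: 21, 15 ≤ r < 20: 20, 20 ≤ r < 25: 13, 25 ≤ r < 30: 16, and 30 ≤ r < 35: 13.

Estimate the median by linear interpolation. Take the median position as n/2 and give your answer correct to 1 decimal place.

15.6

Cumulative frequencies: 17, 36, 57, 77, 90, 106, 119
n = 119; position = n/2 = 59.5.
This falls in the class 15 ≤ r < 20: L = 15, F = 57, f = 20, h = 5.
Median ≈ 15 + ((59.5 − 57) / 20) × 5 = 15.6250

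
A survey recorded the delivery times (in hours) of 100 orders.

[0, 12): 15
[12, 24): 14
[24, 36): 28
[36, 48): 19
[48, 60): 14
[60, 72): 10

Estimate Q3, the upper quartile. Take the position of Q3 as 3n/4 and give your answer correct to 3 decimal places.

Cumulative frequencies: 15, 29, 57, 76, 90, 100
n = 100; position = 3n/4 = 75.
This falls in the class [36, 48): L = 36, F = 57, f = 19, h = 12.
Upper quartile ≈ 36 + ((75 − 57) / 19) × 12 = 47.3684

47.368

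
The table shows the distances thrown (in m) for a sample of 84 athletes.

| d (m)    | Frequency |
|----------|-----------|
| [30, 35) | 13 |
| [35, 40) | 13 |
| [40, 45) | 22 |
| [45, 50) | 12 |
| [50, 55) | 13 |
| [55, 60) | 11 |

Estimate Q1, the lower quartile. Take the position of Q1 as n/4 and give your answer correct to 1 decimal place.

38.1

Cumulative frequencies: 13, 26, 48, 60, 73, 84
n = 84; position = n/4 = 21.
This falls in the class [35, 40): L = 35, F = 13, f = 13, h = 5.
Lower quartile ≈ 35 + ((21 − 13) / 13) × 5 = 38.0769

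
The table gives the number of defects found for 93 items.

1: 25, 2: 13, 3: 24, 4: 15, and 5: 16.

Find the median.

3

Cumulative frequencies: 25, 38, 62, 77, 93
n = 93, so the median is the value in position (n+1)/2 = 47.
Position 47 falls at value 3.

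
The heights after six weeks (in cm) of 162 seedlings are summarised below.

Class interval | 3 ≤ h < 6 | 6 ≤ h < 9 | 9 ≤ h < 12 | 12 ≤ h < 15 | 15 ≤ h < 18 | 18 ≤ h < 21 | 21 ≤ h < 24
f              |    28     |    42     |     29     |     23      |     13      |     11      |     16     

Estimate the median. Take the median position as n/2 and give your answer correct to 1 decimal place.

10.1

Cumulative frequencies: 28, 70, 99, 122, 135, 146, 162
n = 162; position = n/2 = 81.
This falls in the class 9 ≤ h < 12: L = 9, F = 70, f = 29, h = 3.
Median ≈ 9 + ((81 − 70) / 29) × 3 = 10.1379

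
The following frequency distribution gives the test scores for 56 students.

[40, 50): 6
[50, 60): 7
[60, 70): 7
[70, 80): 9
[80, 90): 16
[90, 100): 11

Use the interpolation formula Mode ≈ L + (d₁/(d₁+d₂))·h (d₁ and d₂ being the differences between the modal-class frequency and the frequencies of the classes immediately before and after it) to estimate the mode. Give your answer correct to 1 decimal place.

Modal class: [80, 90) (highest frequency 16).
d₁ = 16 − 9 = 7, d₂ = 16 − 11 = 5
Mode ≈ 80 + (7/(7+5)) × 10 = 80 + 5.8333 = 85.8333

85.8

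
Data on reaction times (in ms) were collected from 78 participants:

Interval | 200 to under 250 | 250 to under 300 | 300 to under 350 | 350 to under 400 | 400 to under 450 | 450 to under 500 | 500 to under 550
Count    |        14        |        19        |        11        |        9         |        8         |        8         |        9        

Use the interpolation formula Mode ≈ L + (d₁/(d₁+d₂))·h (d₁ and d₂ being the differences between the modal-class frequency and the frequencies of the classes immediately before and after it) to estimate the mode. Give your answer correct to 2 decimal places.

Modal class: 250 to under 300 (highest frequency 19).
d₁ = 19 − 14 = 5, d₂ = 19 − 11 = 8
Mode ≈ 250 + (5/(5+8)) × 50 = 250 + 19.2308 = 269.2308

269.23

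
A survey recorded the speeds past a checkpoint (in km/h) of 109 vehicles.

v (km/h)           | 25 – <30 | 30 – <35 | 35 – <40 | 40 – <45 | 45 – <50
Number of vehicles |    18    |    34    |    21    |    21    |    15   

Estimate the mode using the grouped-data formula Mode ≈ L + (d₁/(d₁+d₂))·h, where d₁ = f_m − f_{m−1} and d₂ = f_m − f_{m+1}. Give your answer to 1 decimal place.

Modal class: 30 – <35 (highest frequency 34).
d₁ = 34 − 18 = 16, d₂ = 34 − 21 = 13
Mode ≈ 30 + (16/(16+13)) × 5 = 30 + 2.7586 = 32.7586

32.8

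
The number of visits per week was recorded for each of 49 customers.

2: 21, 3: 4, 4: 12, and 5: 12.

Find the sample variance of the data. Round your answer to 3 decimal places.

1.592

Values: 2, 3, 4, 5
n = 49, Σfx = 162, mean = 3.3061
Σfx² = 612
Σf(x − x̄)² = Σfx² − (Σfx)²/n = 612 − 162²/49 = 76.4082
Sample variance = 76.4082 / 48 = 1.5918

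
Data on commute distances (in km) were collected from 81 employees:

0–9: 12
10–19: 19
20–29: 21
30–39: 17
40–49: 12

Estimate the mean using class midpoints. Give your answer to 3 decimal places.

Midpoints: 4.5, 14.5, 24.5, 34.5, 44.5
Σfm = 12×4.5 + 19×14.5 + 21×24.5 + 17×34.5 + 12×44.5 = 1964.5
n = Σf = 81
Mean = 1964.5 / 81 = 24.2531

24.253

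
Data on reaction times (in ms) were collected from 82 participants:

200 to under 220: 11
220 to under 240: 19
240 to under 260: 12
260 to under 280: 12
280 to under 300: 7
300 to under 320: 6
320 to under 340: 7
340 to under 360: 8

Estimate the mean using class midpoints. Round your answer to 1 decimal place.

267.3

Midpoints: 210, 230, 250, 270, 290, 310, 330, 350
Σfm = 11×210 + 19×230 + 12×250 + 12×270 + 7×290 + 6×310 + 7×330 + 8×350 = 21920
n = Σf = 82
Mean = 21920 / 82 = 267.3171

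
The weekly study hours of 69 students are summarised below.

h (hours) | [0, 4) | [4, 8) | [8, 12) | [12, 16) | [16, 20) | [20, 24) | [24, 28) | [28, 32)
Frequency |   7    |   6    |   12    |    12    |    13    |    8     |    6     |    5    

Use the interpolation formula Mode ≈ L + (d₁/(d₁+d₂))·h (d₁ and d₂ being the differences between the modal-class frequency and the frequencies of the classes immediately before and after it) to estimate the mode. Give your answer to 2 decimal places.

Modal class: [16, 20) (highest frequency 13).
d₁ = 13 − 12 = 1, d₂ = 13 − 8 = 5
Mode ≈ 16 + (1/(1+5)) × 4 = 16 + 0.6667 = 16.6667

16.67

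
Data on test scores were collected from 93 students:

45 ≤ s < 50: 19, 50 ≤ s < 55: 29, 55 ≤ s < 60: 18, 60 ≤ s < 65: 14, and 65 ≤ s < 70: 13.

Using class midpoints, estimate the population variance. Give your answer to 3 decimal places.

Midpoints: 47.5, 52.5, 57.5, 62.5, 67.5
n = 93, Σfm = 5212.5, mean = 56.0484
Σfm² = 296231.25
Σf(m − x̄)² = Σfm² − (Σfm)²/n = 296231.25 − 5212.5²/93 = 4079.0323
Population variance = 4079.0323 / 93 = 43.8606

43.861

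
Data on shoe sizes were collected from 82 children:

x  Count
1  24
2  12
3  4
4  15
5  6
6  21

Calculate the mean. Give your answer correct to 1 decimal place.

3.4

Values: 1, 2, 3, 4, 5, 6
Σfx = 24×1 + 12×2 + 4×3 + 15×4 + 6×5 + 21×6 = 276
n = Σf = 82
Mean = 276 / 82 = 3.3659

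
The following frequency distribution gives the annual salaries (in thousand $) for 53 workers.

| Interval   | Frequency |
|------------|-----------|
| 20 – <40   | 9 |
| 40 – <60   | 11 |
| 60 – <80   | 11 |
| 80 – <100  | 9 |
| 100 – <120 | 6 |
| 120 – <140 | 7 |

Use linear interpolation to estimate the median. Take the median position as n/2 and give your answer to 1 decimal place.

Cumulative frequencies: 9, 20, 31, 40, 46, 53
n = 53; position = n/2 = 26.5.
This falls in the class 60 – <80: L = 60, F = 20, f = 11, h = 20.
Median ≈ 60 + ((26.5 − 20) / 11) × 20 = 71.8182

71.8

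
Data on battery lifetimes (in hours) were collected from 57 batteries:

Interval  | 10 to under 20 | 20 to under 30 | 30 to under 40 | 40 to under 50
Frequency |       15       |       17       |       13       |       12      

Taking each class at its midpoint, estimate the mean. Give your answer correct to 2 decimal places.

28.86

Midpoints: 15, 25, 35, 45
Σfm = 15×15 + 17×25 + 13×35 + 12×45 = 1645
n = Σf = 57
Mean = 1645 / 57 = 28.8596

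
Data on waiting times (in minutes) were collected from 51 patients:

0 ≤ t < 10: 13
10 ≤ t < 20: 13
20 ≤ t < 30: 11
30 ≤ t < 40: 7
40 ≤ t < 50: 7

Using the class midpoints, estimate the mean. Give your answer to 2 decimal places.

Midpoints: 5, 15, 25, 35, 45
Σfm = 13×5 + 13×15 + 11×25 + 7×35 + 7×45 = 1095
n = Σf = 51
Mean = 1095 / 51 = 21.4706

21.47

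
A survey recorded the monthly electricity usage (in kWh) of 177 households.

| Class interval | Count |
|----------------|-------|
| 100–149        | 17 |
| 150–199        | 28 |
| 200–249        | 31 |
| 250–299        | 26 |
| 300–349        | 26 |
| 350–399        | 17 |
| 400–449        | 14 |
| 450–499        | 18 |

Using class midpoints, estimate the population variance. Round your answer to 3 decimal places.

11252.514

Midpoints: 124.5, 174.5, 224.5, 274.5, 324.5, 374.5, 424.5, 474.5
n = 177, Σfm = 50386.5, mean = 284.6695
Σfm² = 16335194.25
Σf(m − x̄)² = Σfm² − (Σfm)²/n = 16335194.25 − 50386.5²/177 = 1991694.9153
Population variance = 1991694.9153 / 177 = 11252.5136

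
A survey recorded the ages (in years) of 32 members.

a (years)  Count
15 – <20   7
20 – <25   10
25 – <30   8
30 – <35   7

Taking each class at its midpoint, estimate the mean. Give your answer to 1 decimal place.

Midpoints: 17.5, 22.5, 27.5, 32.5
Σfm = 7×17.5 + 10×22.5 + 8×27.5 + 7×32.5 = 795
n = Σf = 32
Mean = 795 / 32 = 24.8438

24.8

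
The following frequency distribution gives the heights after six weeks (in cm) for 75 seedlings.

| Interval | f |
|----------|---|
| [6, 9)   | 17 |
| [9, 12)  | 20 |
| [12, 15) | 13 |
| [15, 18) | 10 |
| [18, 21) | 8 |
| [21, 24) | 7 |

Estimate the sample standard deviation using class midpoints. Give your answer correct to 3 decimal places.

Midpoints: 7.5, 10.5, 13.5, 16.5, 19.5, 22.5
n = 75, Σfm = 991.5, mean = 13.2200
Σfm² = 14838.75
Σf(m − x̄)² = Σfm² − (Σfm)²/n = 14838.75 − 991.5²/75 = 1731.1200
Sample variance = 1731.1200 / 74 = 23.3935
Standard deviation = √23.3935 = 4.8367

4.837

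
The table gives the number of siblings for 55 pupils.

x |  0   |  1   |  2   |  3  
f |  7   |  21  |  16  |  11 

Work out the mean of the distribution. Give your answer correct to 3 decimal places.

Values: 0, 1, 2, 3
Σfx = 7×0 + 21×1 + 16×2 + 11×3 = 86
n = Σf = 55
Mean = 86 / 55 = 1.5636

1.564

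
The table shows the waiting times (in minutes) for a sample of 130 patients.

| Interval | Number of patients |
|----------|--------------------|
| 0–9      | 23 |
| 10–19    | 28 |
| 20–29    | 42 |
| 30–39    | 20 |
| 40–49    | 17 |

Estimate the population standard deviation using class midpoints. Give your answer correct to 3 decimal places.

12.555

Midpoints: 4.5, 14.5, 24.5, 34.5, 44.5
n = 130, Σfm = 2985, mean = 22.9615
Σfm² = 89032.5
Σf(m − x̄)² = Σfm² − (Σfm)²/n = 89032.5 − 2985²/130 = 20492.3077
Population variance = 20492.3077 / 130 = 157.6331
Standard deviation = √157.6331 = 12.5552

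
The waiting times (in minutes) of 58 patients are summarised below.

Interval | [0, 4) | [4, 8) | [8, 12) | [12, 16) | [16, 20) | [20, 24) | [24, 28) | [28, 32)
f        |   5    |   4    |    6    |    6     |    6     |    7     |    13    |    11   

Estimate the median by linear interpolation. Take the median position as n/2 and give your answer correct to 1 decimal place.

21.1

Cumulative frequencies: 5, 9, 15, 21, 27, 34, 47, 58
n = 58; position = n/2 = 29.
This falls in the class [20, 24): L = 20, F = 27, f = 7, h = 4.
Median ≈ 20 + ((29 − 27) / 7) × 4 = 21.1429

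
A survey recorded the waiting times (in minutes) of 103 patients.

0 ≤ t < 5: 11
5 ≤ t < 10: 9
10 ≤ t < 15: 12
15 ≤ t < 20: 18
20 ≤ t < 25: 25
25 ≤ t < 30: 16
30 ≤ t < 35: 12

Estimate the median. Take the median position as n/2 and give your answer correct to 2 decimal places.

20.30

Cumulative frequencies: 11, 20, 32, 50, 75, 91, 103
n = 103; position = n/2 = 51.5.
This falls in the class 20 ≤ t < 25: L = 20, F = 50, f = 25, h = 5.
Median ≈ 20 + ((51.5 − 50) / 25) × 5 = 20.3000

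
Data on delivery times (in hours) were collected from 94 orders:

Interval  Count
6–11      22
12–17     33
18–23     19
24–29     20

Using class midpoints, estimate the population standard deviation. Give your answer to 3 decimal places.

6.385

Midpoints: 8.5, 14.5, 20.5, 26.5
n = 94, Σfm = 1585, mean = 16.8617
Σfm² = 30557.5
Σf(m − x̄)² = Σfm² − (Σfm)²/n = 30557.5 − 1585²/94 = 3831.7021
Population variance = 3831.7021 / 94 = 40.7628
Standard deviation = √40.7628 = 6.3846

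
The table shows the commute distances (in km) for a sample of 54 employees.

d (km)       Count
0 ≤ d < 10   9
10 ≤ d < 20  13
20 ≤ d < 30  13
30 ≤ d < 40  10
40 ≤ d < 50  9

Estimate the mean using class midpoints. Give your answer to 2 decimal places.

24.44

Midpoints: 5, 15, 25, 35, 45
Σfm = 9×5 + 13×15 + 13×25 + 10×35 + 9×45 = 1320
n = Σf = 54
Mean = 1320 / 54 = 24.4444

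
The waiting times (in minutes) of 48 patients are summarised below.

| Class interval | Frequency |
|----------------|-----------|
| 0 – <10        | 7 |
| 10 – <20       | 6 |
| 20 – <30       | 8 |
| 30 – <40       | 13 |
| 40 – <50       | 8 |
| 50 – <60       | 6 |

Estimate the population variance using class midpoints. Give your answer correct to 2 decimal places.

Midpoints: 5, 15, 25, 35, 45, 55
n = 48, Σfm = 1470, mean = 30.6250
Σfm² = 56800
Σf(m − x̄)² = Σfm² − (Σfm)²/n = 56800 − 1470²/48 = 11781.2500
Population variance = 11781.2500 / 48 = 245.4427

245.44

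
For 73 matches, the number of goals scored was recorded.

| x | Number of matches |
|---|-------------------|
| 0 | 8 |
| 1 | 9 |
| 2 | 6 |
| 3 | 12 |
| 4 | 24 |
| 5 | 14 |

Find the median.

Cumulative frequencies: 8, 17, 23, 35, 59, 73
n = 73, so the median is the value in position (n+1)/2 = 37.
Position 37 falls at value 4.

4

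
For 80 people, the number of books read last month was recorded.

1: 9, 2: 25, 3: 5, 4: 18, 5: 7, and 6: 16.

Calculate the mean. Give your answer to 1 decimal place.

3.5

Values: 1, 2, 3, 4, 5, 6
Σfx = 9×1 + 25×2 + 5×3 + 18×4 + 7×5 + 16×6 = 277
n = Σf = 80
Mean = 277 / 80 = 3.4625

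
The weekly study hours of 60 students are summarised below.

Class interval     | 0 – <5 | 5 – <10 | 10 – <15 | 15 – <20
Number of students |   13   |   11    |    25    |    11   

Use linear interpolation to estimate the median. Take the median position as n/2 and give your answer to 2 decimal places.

Cumulative frequencies: 13, 24, 49, 60
n = 60; position = n/2 = 30.
This falls in the class 10 – <15: L = 10, F = 24, f = 25, h = 5.
Median ≈ 10 + ((30 − 24) / 25) × 5 = 11.2000

11.20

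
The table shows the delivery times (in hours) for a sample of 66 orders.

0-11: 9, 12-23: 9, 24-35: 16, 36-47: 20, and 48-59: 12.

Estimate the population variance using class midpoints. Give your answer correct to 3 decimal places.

Midpoints: 5.5, 17.5, 29.5, 41.5, 53.5
n = 66, Σfm = 2151, mean = 32.5909
Σfm² = 85744.5
Σf(m − x̄)² = Σfm² − (Σfm)²/n = 85744.5 − 2151²/66 = 15641.4545
Population variance = 15641.4545 / 66 = 236.9917

236.992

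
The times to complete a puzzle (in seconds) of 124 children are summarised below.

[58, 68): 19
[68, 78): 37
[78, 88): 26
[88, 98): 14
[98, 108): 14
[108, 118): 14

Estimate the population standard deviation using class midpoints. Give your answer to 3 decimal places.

15.769

Midpoints: 63, 73, 83, 93, 103, 113
n = 124, Σfm = 10382, mean = 83.7258
Σfm² = 900076
Σf(m − x̄)² = Σfm² − (Σfm)²/n = 900076 − 10382²/124 = 30834.6774
Population variance = 30834.6774 / 124 = 248.6668
Standard deviation = √248.6668 = 15.7692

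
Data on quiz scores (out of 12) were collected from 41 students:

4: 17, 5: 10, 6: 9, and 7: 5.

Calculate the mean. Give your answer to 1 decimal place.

5.0

Values: 4, 5, 6, 7
Σfx = 17×4 + 10×5 + 9×6 + 5×7 = 207
n = Σf = 41
Mean = 207 / 41 = 5.0488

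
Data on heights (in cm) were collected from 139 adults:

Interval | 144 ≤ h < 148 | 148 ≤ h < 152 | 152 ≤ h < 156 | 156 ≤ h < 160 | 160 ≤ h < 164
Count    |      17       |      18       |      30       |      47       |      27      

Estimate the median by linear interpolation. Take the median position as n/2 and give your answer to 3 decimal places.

Cumulative frequencies: 17, 35, 65, 112, 139
n = 139; position = n/2 = 69.5.
This falls in the class 156 ≤ h < 160: L = 156, F = 65, f = 47, h = 4.
Median ≈ 156 + ((69.5 − 65) / 47) × 4 = 156.3830

156.383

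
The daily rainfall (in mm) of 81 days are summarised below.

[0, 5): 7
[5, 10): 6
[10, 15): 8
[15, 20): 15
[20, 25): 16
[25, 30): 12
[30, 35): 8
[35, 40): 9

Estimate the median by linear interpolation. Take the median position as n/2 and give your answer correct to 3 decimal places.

Cumulative frequencies: 7, 13, 21, 36, 52, 64, 72, 81
n = 81; position = n/2 = 40.5.
This falls in the class [20, 25): L = 20, F = 36, f = 16, h = 5.
Median ≈ 20 + ((40.5 − 36) / 16) × 5 = 21.4062

21.406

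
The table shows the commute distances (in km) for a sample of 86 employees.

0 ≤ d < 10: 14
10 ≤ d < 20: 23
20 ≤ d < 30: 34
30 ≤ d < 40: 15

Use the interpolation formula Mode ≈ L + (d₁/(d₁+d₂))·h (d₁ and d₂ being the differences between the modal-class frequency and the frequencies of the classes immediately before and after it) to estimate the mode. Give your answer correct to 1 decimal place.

Modal class: 20 ≤ d < 30 (highest frequency 34).
d₁ = 34 − 23 = 11, d₂ = 34 − 15 = 19
Mode ≈ 20 + (11/(11+19)) × 10 = 20 + 3.6667 = 23.6667

23.7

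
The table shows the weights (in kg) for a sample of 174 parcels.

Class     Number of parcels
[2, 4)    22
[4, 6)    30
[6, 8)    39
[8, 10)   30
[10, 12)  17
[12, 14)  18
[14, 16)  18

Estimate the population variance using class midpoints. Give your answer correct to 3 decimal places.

13.533

Midpoints: 3, 5, 7, 9, 11, 13, 15
n = 174, Σfm = 1450, mean = 8.3333
Σfm² = 14438
Σf(m − x̄)² = Σfm² − (Σfm)²/n = 14438 − 1450²/174 = 2354.6667
Population variance = 2354.6667 / 174 = 13.5326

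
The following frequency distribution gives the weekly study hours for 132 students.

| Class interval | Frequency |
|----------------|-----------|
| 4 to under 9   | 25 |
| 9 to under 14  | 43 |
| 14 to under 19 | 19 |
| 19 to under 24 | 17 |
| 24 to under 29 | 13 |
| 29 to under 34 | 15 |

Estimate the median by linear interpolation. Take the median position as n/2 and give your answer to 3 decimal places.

Cumulative frequencies: 25, 68, 87, 104, 117, 132
n = 132; position = n/2 = 66.
This falls in the class 9 to under 14: L = 9, F = 25, f = 43, h = 5.
Median ≈ 9 + ((66 − 25) / 43) × 5 = 13.7674

13.767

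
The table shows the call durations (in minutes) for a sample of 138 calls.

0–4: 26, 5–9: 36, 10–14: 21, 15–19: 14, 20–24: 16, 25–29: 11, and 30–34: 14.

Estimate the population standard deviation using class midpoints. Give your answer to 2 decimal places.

Midpoints: 2, 7, 12, 17, 22, 27, 32
n = 138, Σfm = 1891, mean = 13.7029
Σfm² = 39037
Σf(m − x̄)² = Σfm² − (Σfm)²/n = 39037 − 1891²/138 = 13124.8188
Population variance = 13124.8188 / 138 = 95.1074
Standard deviation = √95.1074 = 9.7523

9.75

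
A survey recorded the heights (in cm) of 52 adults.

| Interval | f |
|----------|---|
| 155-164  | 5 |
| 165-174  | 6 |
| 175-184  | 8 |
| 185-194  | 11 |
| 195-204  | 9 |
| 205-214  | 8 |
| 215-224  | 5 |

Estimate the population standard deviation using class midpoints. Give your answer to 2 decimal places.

17.68

Midpoints: 159.5, 169.5, 179.5, 189.5, 199.5, 209.5, 219.5
n = 52, Σfm = 9904, mean = 190.4615
Σfm² = 1902583
Σf(m − x̄)² = Σfm² − (Σfm)²/n = 1902583 − 9904²/52 = 16251.9231
Population variance = 16251.9231 / 52 = 312.5370
Standard deviation = √312.5370 = 17.6787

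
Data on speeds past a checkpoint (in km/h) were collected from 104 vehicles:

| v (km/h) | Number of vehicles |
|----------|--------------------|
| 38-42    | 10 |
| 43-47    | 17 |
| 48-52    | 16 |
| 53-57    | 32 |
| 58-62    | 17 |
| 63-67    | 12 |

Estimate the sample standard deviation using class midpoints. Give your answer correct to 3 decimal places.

7.380

Midpoints: 40, 45, 50, 55, 60, 65
n = 104, Σfm = 5525, mean = 53.1250
Σfm² = 299125
Σf(m − x̄)² = Σfm² − (Σfm)²/n = 299125 − 5525²/104 = 5609.3750
Sample variance = 5609.3750 / 103 = 54.4600
Standard deviation = √54.4600 = 7.3797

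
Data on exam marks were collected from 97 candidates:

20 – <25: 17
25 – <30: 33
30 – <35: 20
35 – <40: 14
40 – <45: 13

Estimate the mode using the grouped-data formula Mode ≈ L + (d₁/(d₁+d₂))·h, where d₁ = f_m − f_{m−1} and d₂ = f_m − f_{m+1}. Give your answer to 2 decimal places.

Modal class: 25 – <30 (highest frequency 33).
d₁ = 33 − 17 = 16, d₂ = 33 − 20 = 13
Mode ≈ 25 + (16/(16+13)) × 5 = 25 + 2.7586 = 27.7586

27.76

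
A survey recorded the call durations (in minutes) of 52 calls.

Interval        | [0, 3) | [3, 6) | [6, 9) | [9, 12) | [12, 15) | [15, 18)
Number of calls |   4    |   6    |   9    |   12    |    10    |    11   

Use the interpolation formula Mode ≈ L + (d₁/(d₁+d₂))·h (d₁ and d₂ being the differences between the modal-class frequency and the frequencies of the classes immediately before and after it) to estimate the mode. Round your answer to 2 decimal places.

10.80

Modal class: [9, 12) (highest frequency 12).
d₁ = 12 − 9 = 3, d₂ = 12 − 10 = 2
Mode ≈ 9 + (3/(3+2)) × 3 = 9 + 1.8000 = 10.8000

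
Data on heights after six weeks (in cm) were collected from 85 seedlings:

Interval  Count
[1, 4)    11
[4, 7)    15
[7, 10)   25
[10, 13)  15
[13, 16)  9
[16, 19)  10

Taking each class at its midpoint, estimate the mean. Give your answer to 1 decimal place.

Midpoints: 2.5, 5.5, 8.5, 11.5, 14.5, 17.5
Σfm = 11×2.5 + 15×5.5 + 25×8.5 + 15×11.5 + 9×14.5 + 10×17.5 = 800.5
n = Σf = 85
Mean = 800.5 / 85 = 9.4176

9.4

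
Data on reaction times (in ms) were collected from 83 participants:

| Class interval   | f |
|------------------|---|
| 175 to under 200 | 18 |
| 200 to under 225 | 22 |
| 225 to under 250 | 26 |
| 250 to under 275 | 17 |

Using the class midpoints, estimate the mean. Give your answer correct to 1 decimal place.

Midpoints: 187.5, 212.5, 237.5, 262.5
Σfm = 18×187.5 + 22×212.5 + 26×237.5 + 17×262.5 = 18687.5
n = Σf = 83
Mean = 18687.5 / 83 = 225.1506

225.2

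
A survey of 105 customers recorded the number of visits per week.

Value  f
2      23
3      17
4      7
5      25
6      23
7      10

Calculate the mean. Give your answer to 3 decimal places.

Values: 2, 3, 4, 5, 6, 7
Σfx = 23×2 + 17×3 + 7×4 + 25×5 + 23×6 + 10×7 = 458
n = Σf = 105
Mean = 458 / 105 = 4.3619

4.362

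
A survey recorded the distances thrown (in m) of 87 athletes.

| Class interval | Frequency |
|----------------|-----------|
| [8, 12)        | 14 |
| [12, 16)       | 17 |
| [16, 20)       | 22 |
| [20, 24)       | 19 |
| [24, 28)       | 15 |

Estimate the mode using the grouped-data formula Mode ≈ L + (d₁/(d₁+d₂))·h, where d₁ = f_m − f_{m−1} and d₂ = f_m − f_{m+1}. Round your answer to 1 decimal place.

18.5

Modal class: [16, 20) (highest frequency 22).
d₁ = 22 − 17 = 5, d₂ = 22 − 19 = 3
Mode ≈ 16 + (5/(5+3)) × 4 = 16 + 2.5000 = 18.5000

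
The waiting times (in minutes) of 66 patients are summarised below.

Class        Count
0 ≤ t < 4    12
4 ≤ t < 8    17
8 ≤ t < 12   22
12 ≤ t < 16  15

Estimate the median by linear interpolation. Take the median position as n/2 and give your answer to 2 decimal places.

8.73

Cumulative frequencies: 12, 29, 51, 66
n = 66; position = n/2 = 33.
This falls in the class 8 ≤ t < 12: L = 8, F = 29, f = 22, h = 4.
Median ≈ 8 + ((33 − 29) / 22) × 4 = 8.7273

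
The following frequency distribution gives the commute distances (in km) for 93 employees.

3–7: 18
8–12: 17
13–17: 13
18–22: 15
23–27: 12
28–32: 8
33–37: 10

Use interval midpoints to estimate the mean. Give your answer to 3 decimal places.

17.688

Midpoints: 5, 10, 15, 20, 25, 30, 35
Σfm = 18×5 + 17×10 + 13×15 + 15×20 + 12×25 + 8×30 + 10×35 = 1645
n = Σf = 93
Mean = 1645 / 93 = 17.6882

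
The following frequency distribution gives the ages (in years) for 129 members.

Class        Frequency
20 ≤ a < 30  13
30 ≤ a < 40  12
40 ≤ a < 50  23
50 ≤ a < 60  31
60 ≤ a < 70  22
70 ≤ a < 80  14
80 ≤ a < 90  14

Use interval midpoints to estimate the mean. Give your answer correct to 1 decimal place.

55.5

Midpoints: 25, 35, 45, 55, 65, 75, 85
Σfm = 13×25 + 12×35 + 23×45 + 31×55 + 22×65 + 14×75 + 14×85 = 7155
n = Σf = 129
Mean = 7155 / 129 = 55.4651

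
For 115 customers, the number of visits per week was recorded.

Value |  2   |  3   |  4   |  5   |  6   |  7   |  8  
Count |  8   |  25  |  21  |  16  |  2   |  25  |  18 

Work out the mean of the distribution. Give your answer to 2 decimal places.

Values: 2, 3, 4, 5, 6, 7, 8
Σfx = 8×2 + 25×3 + 21×4 + 16×5 + 2×6 + 25×7 + 18×8 = 586
n = Σf = 115
Mean = 586 / 115 = 5.0957

5.10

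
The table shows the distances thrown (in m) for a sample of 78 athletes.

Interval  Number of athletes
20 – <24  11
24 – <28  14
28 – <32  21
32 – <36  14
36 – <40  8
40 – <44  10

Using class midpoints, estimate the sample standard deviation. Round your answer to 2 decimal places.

Midpoints: 22, 26, 30, 34, 38, 42
n = 78, Σfm = 2436, mean = 31.2308
Σfm² = 79064
Σf(m − x̄)² = Σfm² − (Σfm)²/n = 79064 − 2436²/78 = 2985.8462
Sample variance = 2985.8462 / 77 = 38.7772
Standard deviation = √38.7772 = 6.2271

6.23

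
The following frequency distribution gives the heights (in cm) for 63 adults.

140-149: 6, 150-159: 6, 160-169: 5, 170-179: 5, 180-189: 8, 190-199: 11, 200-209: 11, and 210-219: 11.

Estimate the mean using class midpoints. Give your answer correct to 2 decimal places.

185.93

Midpoints: 144.5, 154.5, 164.5, 174.5, 184.5, 194.5, 204.5, 214.5
Σfm = 6×144.5 + 6×154.5 + 5×164.5 + 5×174.5 + 8×184.5 + 11×194.5 + 11×204.5 + 11×214.5 = 11713.5
n = Σf = 63
Mean = 11713.5 / 63 = 185.9286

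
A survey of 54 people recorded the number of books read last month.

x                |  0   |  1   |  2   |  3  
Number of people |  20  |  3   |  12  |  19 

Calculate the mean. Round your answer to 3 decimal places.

1.556

Values: 0, 1, 2, 3
Σfx = 20×0 + 3×1 + 12×2 + 19×3 = 84
n = Σf = 54
Mean = 84 / 54 = 1.5556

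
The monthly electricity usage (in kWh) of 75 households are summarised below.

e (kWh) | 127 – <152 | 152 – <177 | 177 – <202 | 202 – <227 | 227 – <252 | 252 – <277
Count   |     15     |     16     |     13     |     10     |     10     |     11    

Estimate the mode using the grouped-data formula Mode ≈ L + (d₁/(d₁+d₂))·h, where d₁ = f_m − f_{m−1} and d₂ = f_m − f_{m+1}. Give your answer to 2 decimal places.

158.25

Modal class: 152 – <177 (highest frequency 16).
d₁ = 16 − 15 = 1, d₂ = 16 − 13 = 3
Mode ≈ 152 + (1/(1+3)) × 25 = 152 + 6.2500 = 158.2500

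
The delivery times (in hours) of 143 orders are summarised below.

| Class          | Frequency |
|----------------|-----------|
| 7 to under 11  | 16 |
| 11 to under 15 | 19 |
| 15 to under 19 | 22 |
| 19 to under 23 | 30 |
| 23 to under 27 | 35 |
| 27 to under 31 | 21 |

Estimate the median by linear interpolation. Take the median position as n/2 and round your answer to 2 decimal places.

20.93

Cumulative frequencies: 16, 35, 57, 87, 122, 143
n = 143; position = n/2 = 71.5.
This falls in the class 19 to under 23: L = 19, F = 57, f = 30, h = 4.
Median ≈ 19 + ((71.5 − 57) / 30) × 4 = 20.9333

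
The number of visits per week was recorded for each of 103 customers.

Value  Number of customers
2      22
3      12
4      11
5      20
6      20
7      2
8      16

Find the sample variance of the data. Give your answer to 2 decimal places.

4.13

Values: 2, 3, 4, 5, 6, 7, 8
n = 103, Σfx = 486, mean = 4.7184
Σfx² = 2714
Σf(x − x̄)² = Σfx² − (Σfx)²/n = 2714 − 486²/103 = 420.8350
Sample variance = 420.8350 / 102 = 4.1258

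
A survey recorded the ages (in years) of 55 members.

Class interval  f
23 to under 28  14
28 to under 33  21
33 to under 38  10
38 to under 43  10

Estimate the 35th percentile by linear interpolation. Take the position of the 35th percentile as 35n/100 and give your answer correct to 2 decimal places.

29.25

Cumulative frequencies: 14, 35, 45, 55
n = 55; position = 35n/100 = 19.25.
This falls in the class 28 to under 33: L = 28, F = 14, f = 21, h = 5.
35th percentile ≈ 28 + ((19.25 − 14) / 21) × 5 = 29.2500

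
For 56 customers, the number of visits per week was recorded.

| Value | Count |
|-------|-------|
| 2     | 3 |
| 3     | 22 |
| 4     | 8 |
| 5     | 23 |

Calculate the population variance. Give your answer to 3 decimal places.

1.010

Values: 2, 3, 4, 5
n = 56, Σfx = 219, mean = 3.9107
Σfx² = 913
Σf(x − x̄)² = Σfx² − (Σfx)²/n = 913 − 219²/56 = 56.5536
Population variance = 56.5536 / 56 = 1.0099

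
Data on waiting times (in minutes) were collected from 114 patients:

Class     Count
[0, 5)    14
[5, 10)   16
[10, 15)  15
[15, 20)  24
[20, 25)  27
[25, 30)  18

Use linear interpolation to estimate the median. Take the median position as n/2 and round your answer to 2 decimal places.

17.50

Cumulative frequencies: 14, 30, 45, 69, 96, 114
n = 114; position = n/2 = 57.
This falls in the class [15, 20): L = 15, F = 45, f = 24, h = 5.
Median ≈ 15 + ((57 − 45) / 24) × 5 = 17.5000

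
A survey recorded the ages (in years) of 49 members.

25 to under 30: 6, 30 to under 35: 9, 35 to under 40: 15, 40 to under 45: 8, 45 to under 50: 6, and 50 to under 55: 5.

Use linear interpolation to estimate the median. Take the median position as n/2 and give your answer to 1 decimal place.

38.2

Cumulative frequencies: 6, 15, 30, 38, 44, 49
n = 49; position = n/2 = 24.5.
This falls in the class 35 to under 40: L = 35, F = 15, f = 15, h = 5.
Median ≈ 35 + ((24.5 − 15) / 15) × 5 = 38.1667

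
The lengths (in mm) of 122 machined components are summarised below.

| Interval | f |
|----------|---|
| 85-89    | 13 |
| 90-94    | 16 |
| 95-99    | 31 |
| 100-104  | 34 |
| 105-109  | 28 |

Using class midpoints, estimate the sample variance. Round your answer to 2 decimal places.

Midpoints: 87, 92, 97, 102, 107
n = 122, Σfm = 12074, mean = 98.9672
Σfm² = 1199808
Σf(m − x̄)² = Σfm² − (Σfm)²/n = 1199808 − 12074²/122 = 4877.8689
Sample variance = 4877.8689 / 121 = 40.3130

40.31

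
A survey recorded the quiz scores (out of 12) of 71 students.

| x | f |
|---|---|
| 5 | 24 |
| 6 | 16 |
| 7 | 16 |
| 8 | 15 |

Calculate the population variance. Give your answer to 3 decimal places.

Values: 5, 6, 7, 8
n = 71, Σfx = 448, mean = 6.3099
Σfx² = 2920
Σf(x − x̄)² = Σfx² − (Σfx)²/n = 2920 − 448²/71 = 93.1831
Population variance = 93.1831 / 71 = 1.3124

1.312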